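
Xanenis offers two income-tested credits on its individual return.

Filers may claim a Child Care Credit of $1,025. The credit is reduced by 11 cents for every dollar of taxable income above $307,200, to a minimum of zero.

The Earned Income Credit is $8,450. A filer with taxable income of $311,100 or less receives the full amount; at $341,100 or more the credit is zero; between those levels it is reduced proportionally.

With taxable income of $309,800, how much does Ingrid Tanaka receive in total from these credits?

Child Care Credit: 11% of the $2,600 excess over $307,200 is $286; credit = $1,025 − $286 = $739.
Earned Income Credit: $309,800 is at or below the $311,100 threshold, so the full $8,450 applies.
Total: $739 + $8,450 = $9,189.

$9,189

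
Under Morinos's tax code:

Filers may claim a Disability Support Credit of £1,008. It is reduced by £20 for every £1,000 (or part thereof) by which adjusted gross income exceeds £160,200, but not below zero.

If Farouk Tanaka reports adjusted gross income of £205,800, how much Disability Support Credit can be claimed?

Disability Support Credit: income exceeds £160,200 by £45,600, which is 46 full-or-partial £1,000 increments; reduction = 46 × £20 = £920, leaving £88.

£88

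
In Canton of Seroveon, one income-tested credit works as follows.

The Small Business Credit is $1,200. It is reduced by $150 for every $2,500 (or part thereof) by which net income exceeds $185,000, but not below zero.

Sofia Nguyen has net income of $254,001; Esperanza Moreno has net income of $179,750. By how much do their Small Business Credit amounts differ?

Sofia ($254,001): Small Business Credit: income exceeds $185,000 by $69,001 → 28 increments × $150 = $4,200 ≥ base, so the credit is $0.
Esperanza ($179,750): Small Business Credit: $179,750 is at or below the $185,000 threshold, so the full $1,200 applies.
Difference: |$0 − $1,200| = $1,200.

$1,200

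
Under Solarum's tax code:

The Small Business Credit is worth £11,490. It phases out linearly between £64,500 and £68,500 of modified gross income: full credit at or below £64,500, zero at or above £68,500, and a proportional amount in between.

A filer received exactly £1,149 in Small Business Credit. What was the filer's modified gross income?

£68,100

£1,149 is 1,149/11,490 of the full £11,490, so 10,341/11,490 of the £4,000 range has been used: income = £64,500 + £4,000 × 10,341/11,490 = £68,100.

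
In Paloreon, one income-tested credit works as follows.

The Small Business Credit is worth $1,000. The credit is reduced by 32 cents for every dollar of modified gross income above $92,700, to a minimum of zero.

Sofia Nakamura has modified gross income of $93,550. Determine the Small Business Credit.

Small Business Credit: 32% of the $850 excess over $92,700 is $272; credit = $1,000 − $272 = $728.

$728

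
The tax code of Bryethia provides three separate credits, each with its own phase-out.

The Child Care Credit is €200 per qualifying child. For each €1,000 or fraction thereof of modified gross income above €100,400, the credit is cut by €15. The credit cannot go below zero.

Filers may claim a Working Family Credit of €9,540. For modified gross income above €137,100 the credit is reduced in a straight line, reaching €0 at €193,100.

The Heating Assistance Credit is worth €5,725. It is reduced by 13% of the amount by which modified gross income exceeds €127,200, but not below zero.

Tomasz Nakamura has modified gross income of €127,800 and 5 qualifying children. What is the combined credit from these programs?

Child Care Credit: base = 5 × €200 = €1,000. income exceeds €100,400 by €27,400, which is 28 full-or-partial €1,000 increments; reduction = 28 × €15 = €420, leaving €580.
Working Family Credit: €127,800 is at or below the €137,100 threshold, so the full €9,540 applies.
Heating Assistance Credit: 13% of the €600 excess over €127,200 is €78; credit = €5,725 − €78 = €5,647.
Total: €580 + €9,540 + €5,647 = €15,767.

€15,767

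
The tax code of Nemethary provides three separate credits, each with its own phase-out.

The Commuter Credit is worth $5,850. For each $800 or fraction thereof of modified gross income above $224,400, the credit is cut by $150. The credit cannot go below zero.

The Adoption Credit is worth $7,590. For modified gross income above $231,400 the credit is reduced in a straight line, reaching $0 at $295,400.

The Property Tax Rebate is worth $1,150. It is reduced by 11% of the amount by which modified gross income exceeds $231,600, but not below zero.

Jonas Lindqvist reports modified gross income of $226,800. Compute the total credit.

$14,140

Commuter Credit: income exceeds $224,400 by $2,400, which is 3 full-or-partial $800 increments; reduction = 3 × $150 = $450, leaving $5,400.
Adoption Credit: $226,800 is at or below the $231,400 threshold, so the full $7,590 applies.
Property Tax Rebate: $226,800 is at or below the $231,600 threshold, so the full $1,150 applies.
Total: $5,400 + $7,590 + $1,150 = $14,140.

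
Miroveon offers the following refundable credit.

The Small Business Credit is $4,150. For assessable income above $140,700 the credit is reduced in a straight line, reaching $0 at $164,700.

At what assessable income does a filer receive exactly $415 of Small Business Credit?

$162,300

$415 is 415/4,150 of the full $4,150, so 3,735/4,150 of the $24,000 range has been used: income = $140,700 + $24,000 × 3,735/4,150 = $162,300.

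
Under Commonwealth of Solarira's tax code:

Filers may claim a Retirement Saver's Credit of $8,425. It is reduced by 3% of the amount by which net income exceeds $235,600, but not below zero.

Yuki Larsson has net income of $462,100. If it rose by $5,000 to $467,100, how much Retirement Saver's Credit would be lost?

$150

At $462,100 — 3% of the $226,500 excess over $235,600 is $6,795; credit = $8,425 − $6,795 = $1,630.
At $467,100 — 3% of the $231,500 excess over $235,600 is $6,945; credit = $8,425 − $6,945 = $1,480.
Lost: $1,630 − $1,480 = $150.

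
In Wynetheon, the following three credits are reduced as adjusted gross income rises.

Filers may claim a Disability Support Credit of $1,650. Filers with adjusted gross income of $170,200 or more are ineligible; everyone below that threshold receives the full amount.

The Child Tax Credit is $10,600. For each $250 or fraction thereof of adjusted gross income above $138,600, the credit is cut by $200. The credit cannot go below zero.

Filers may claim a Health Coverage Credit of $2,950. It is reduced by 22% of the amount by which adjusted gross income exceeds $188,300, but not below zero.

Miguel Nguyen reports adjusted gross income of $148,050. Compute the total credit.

Disability Support Credit: $148,050 is below the $170,200 cutoff, so the full $1,650 applies.
Child Tax Credit: income exceeds $138,600 by $9,450, which is 38 full-or-partial $250 increments; reduction = 38 × $200 = $7,600, leaving $3,000.
Health Coverage Credit: $148,050 is at or below the $188,300 threshold, so the full $2,950 applies.
Total: $1,650 + $3,000 + $2,950 = $7,600.

$7,600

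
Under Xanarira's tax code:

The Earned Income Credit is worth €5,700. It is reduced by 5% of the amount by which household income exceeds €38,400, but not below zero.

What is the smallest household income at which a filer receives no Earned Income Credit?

€152,400

The credit falls by 5% of each euro above €38,400, so it reaches zero when the excess is €5,700 / 5% = €114,000: income = €38,400 + €114,000 = €152,400.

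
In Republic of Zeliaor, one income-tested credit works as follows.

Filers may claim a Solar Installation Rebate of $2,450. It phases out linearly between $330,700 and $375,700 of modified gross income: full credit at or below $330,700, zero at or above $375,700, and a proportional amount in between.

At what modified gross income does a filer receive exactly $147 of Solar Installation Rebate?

$373,000

$147 is 147/2,450 of the full $2,450, so 2,303/2,450 of the $45,000 range has been used: income = $330,700 + $45,000 × 2,303/2,450 = $373,000.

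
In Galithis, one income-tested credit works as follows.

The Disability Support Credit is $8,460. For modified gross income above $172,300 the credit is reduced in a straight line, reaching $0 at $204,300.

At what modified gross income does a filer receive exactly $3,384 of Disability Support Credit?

$191,500

$3,384 is 3,384/8,460 of the full $8,460, so 5,076/8,460 of the $32,000 range has been used: income = $172,300 + $32,000 × 5,076/8,460 = $191,500.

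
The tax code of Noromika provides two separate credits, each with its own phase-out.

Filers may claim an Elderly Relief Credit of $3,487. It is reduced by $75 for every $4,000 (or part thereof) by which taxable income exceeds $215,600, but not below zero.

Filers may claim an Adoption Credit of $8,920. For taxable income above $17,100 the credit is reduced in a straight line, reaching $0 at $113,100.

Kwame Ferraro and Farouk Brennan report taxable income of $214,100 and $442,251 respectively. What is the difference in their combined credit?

Kwame ($214,100): Elderly Relief Credit: $214,100 is at or below the $215,600 threshold, so the full $3,487 applies. Adoption Credit: $214,100 is at or above $113,100, so the credit is $0. total $3,487 + $0 = $3,487
Farouk ($442,251): Elderly Relief Credit: income exceeds $215,600 by $226,651 → 57 increments × $75 = $4,275 ≥ base, so the credit is $0. Adoption Credit: $442,251 is at or above $113,100, so the credit is $0. total $0 + $0 = $0
Difference: |$3,487 − $0| = $3,487.

$3,487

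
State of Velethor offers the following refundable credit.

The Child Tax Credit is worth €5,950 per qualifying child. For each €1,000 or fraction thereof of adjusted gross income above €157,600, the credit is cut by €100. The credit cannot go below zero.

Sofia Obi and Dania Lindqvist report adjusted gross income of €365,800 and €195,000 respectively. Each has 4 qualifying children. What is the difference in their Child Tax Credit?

€17,100

Sofia (€365,800): Child Tax Credit: base = 4 × €5,950 = €23,800. income exceeds €157,600 by €208,200, which is 209 full-or-partial €1,000 increments; reduction = 209 × €100 = €20,900, leaving €2,900.
Dania (€195,000): Child Tax Credit: base = 4 × €5,950 = €23,800. income exceeds €157,600 by €37,400, which is 38 full-or-partial €1,000 increments; reduction = 38 × €100 = €3,800, leaving €20,000.
Difference: |€2,900 − €20,000| = €17,100.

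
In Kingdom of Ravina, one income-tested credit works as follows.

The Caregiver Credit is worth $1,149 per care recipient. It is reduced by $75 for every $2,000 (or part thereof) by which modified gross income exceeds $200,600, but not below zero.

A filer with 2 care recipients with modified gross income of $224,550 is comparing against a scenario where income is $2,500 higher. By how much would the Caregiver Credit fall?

At $224,550 — base = 2 × $1,149 = $2,298. income exceeds $200,600 by $23,950, which is 12 full-or-partial $2,000 increments; reduction = 12 × $75 = $900, leaving $1,398.
At $227,050 — base = 2 × $1,149 = $2,298. income exceeds $200,600 by $26,450, which is 14 full-or-partial $2,000 increments; reduction = 14 × $75 = $1,050, leaving $1,248.
Lost: $1,398 − $1,248 = $150.

$150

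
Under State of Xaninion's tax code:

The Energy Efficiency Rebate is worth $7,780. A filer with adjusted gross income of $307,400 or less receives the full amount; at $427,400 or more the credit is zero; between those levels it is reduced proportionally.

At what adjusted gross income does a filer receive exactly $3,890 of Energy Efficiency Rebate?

$367,400

$3,890 is 3,890/7,780 of the full $7,780, so 3,890/7,780 of the $120,000 range has been used: income = $307,400 + $120,000 × 3,890/7,780 = $367,400.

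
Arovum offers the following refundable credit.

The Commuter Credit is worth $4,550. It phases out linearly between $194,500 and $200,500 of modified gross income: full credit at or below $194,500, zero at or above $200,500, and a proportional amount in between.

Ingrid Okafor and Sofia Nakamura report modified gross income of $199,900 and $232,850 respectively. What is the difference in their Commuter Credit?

Ingrid ($199,900): Commuter Credit: $199,900 is $5,400 into a $6,000 phase-out range, leaving 600/6,000 of the credit: $4,550 × 600/6,000 = $455.
Sofia ($232,850): Commuter Credit: $232,850 is at or above $200,500, so the credit is $0.
Difference: |$455 − $0| = $455.

$455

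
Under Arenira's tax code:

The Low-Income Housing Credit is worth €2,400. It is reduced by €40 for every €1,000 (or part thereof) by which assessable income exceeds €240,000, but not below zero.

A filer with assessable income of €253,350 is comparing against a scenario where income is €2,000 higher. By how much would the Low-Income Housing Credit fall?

€80

At €253,350 — income exceeds €240,000 by €13,350, which is 14 full-or-partial €1,000 increments; reduction = 14 × €40 = €560, leaving €1,840.
At €255,350 — income exceeds €240,000 by €15,350, which is 16 full-or-partial €1,000 increments; reduction = 16 × €40 = €640, leaving €1,760.
Lost: €1,840 − €1,760 = €80.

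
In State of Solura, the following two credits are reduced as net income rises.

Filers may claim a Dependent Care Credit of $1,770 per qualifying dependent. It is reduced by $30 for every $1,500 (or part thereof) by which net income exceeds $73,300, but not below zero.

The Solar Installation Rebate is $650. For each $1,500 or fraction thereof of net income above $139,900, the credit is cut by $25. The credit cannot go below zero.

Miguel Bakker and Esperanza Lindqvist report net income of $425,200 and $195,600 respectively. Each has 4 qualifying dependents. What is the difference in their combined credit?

Miguel ($425,200): Dependent Care Credit: base = 4 × $1,770 = $7,080. income exceeds $73,300 by $351,900, which is 235 full-or-partial $1,500 increments; reduction = 235 × $30 = $7,050, leaving $30. Solar Installation Rebate: income exceeds $139,900 by $285,300 → 191 increments × $25 = $4,775 ≥ base, so the credit is $0. total $30 + $0 = $30
Esperanza ($195,600): Dependent Care Credit: base = 4 × $1,770 = $7,080. income exceeds $73,300 by $122,300, which is 82 full-or-partial $1,500 increments; reduction = 82 × $30 = $2,460, leaving $4,620. Solar Installation Rebate: income exceeds $139,900 by $55,700 → 38 increments × $25 = $950 ≥ base, so the credit is $0. total $4,620 + $0 = $4,620
Difference: |$30 − $4,620| = $4,590.

$4,590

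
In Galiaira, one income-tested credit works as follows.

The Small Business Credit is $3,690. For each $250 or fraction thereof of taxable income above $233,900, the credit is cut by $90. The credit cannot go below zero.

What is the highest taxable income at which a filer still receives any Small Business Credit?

After 40 increments the reduction is 40 × $90 = $3,600, leaving $90; one more increment wipes it out. Increment 40 ends at excess 40 × $250 = $10,000, so the highest qualifying income is $233,900 + $10,000 = $243,900.

$243,900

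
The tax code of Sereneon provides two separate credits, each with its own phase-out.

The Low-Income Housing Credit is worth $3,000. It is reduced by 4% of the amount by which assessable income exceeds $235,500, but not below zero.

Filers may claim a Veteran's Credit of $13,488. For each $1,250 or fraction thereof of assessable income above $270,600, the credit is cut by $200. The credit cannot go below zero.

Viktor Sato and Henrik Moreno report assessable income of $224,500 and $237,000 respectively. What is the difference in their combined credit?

$60

Viktor ($224,500): Low-Income Housing Credit: $224,500 is at or below the $235,500 threshold, so the full $3,000 applies. Veteran's Credit: $224,500 is at or below the $270,600 threshold, so the full $13,488 applies. total $3,000 + $13,488 = $16,488
Henrik ($237,000): Low-Income Housing Credit: 4% of the $1,500 excess over $235,500 is $60; credit = $3,000 − $60 = $2,940. Veteran's Credit: $237,000 is at or below the $270,600 threshold, so the full $13,488 applies. total $2,940 + $13,488 = $16,428
Difference: |$16,488 − $16,428| = $60.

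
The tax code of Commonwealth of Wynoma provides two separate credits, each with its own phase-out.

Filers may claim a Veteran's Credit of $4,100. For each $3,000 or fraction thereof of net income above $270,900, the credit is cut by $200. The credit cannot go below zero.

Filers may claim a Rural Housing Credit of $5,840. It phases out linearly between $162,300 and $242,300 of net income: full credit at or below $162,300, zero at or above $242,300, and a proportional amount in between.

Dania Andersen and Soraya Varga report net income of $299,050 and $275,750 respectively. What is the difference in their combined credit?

$1,600

Dania ($299,050): Veteran's Credit: income exceeds $270,900 by $28,150, which is 10 full-or-partial $3,000 increments; reduction = 10 × $200 = $2,000, leaving $2,100. Rural Housing Credit: $299,050 is at or above $242,300, so the credit is $0. total $2,100 + $0 = $2,100
Soraya ($275,750): Veteran's Credit: income exceeds $270,900 by $4,850, which is 2 full-or-partial $3,000 increments; reduction = 2 × $200 = $400, leaving $3,700. Rural Housing Credit: $275,750 is at or above $242,300, so the credit is $0. total $3,700 + $0 = $3,700
Difference: |$2,100 − $3,700| = $1,600.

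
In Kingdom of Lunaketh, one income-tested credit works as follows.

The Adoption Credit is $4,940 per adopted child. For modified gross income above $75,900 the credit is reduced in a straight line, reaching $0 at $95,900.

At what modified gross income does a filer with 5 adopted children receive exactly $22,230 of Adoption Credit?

$77,900

Full credit = 5 × $4,940 = $24,700.
$22,230 is 22,230/24,700 of the full $24,700, so 2,470/24,700 of the $20,000 range has been used: income = $75,900 + $20,000 × 2,470/24,700 = $77,900.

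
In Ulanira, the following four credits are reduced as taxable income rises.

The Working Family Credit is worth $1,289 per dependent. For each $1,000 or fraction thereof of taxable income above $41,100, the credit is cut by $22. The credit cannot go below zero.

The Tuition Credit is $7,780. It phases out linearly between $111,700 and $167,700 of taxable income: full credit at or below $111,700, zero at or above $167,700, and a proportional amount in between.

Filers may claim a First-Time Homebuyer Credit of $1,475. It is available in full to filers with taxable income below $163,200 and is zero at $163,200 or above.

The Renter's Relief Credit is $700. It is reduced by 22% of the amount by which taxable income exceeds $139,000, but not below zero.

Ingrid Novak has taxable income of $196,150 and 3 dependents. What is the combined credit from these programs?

$435

Working Family Credit: base = 3 × $1,289 = $3,867. income exceeds $41,100 by $155,050, which is 156 full-or-partial $1,000 increments; reduction = 156 × $22 = $3,432, leaving $435.
Tuition Credit: $196,150 is at or above $167,700, so the credit is $0.
First-Time Homebuyer Credit: $196,150 meets or exceeds the $163,200 cutoff, so the credit is $0.
Renter's Relief Credit: 22% of the $57,150 excess over $139,000 is $12,573 ≥ base, so the credit is $0.
Total: $435 + $0 + $0 + $0 = $435.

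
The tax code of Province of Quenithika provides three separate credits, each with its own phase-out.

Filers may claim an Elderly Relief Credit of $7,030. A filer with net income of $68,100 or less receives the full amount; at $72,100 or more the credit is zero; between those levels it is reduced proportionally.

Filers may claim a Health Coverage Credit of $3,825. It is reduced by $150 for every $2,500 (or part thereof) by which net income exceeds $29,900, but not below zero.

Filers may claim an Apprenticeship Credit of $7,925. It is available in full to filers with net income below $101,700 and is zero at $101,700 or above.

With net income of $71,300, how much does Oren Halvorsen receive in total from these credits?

$10,606

Elderly Relief Credit: $71,300 is $3,200 into a $4,000 phase-out range, leaving 800/4,000 of the credit: $7,030 × 800/4,000 = $1,406.
Health Coverage Credit: income exceeds $29,900 by $41,400, which is 17 full-or-partial $2,500 increments; reduction = 17 × $150 = $2,550, leaving $1,275.
Apprenticeship Credit: $71,300 is below the $101,700 cutoff, so the full $7,925 applies.
Total: $1,406 + $1,275 + $7,925 = $10,606.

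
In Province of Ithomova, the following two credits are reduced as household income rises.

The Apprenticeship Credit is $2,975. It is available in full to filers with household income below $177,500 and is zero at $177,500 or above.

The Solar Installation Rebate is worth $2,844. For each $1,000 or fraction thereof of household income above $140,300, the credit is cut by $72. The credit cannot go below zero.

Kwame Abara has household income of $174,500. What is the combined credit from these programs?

Apprenticeship Credit: $174,500 is below the $177,500 cutoff, so the full $2,975 applies.
Solar Installation Rebate: income exceeds $140,300 by $34,200, which is 35 full-or-partial $1,000 increments; reduction = 35 × $72 = $2,520, leaving $324.
Total: $2,975 + $324 = $3,299.

$3,299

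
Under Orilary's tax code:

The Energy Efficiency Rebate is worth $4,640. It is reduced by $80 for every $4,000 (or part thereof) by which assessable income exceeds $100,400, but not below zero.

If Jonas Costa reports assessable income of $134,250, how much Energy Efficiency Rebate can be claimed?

$3,920

Energy Efficiency Rebate: income exceeds $100,400 by $33,850, which is 9 full-or-partial $4,000 increments; reduction = 9 × $80 = $720, leaving $3,920.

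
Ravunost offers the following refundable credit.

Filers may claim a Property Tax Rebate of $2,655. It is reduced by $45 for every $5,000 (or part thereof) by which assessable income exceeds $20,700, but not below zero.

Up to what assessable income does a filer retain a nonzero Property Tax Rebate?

$310,700

After 58 increments the reduction is 58 × $45 = $2,610, leaving $45; one more increment wipes it out. Increment 58 ends at excess 58 × $5,000 = $290,000, so the highest qualifying income is $20,700 + $290,000 = $310,700.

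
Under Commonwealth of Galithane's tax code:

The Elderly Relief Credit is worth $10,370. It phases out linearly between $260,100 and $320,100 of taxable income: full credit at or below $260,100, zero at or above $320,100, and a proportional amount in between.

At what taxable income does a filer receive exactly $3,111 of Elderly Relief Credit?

$302,100

$3,111 is 3,111/10,370 of the full $10,370, so 7,259/10,370 of the $60,000 range has been used: income = $260,100 + $60,000 × 7,259/10,370 = $302,100.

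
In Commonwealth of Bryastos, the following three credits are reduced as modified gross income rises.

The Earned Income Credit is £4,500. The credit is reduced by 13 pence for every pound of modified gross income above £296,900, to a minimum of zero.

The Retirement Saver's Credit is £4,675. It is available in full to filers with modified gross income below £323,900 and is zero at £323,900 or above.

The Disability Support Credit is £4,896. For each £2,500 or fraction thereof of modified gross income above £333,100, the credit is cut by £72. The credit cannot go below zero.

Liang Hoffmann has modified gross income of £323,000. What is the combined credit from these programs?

£10,678

Earned Income Credit: 13% of the £26,100 excess over £296,900 is £3,393; credit = £4,500 − £3,393 = £1,107.
Retirement Saver's Credit: £323,000 is below the £323,900 cutoff, so the full £4,675 applies.
Disability Support Credit: £323,000 is at or below the £333,100 threshold, so the full £4,896 applies.
Total: £1,107 + £4,675 + £4,896 = £10,678.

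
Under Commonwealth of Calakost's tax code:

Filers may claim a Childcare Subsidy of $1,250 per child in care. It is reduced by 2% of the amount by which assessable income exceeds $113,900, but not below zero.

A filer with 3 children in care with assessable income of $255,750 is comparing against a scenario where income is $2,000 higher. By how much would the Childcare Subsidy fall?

$40

At $255,750 — base = 3 × $1,250 = $3,750. 2% of the $141,850 excess over $113,900 is $2,837; credit = $3,750 − $2,837 = $913.
At $257,750 — base = 3 × $1,250 = $3,750. 2% of the $143,850 excess over $113,900 is $2,877; credit = $3,750 − $2,877 = $873.
Lost: $913 − $873 = $40.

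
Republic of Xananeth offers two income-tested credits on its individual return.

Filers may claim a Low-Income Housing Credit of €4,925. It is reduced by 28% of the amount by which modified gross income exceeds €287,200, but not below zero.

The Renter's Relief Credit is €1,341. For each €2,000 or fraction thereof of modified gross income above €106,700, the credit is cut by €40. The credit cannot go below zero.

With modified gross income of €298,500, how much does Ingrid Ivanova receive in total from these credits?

Low-Income Housing Credit: 28% of the €11,300 excess over €287,200 is €3,164; credit = €4,925 − €3,164 = €1,761.
Renter's Relief Credit: income exceeds €106,700 by €191,800 → 96 increments × €40 = €3,840 ≥ base, so the credit is €0.
Total: €1,761 + €0 = €1,761.

€1,761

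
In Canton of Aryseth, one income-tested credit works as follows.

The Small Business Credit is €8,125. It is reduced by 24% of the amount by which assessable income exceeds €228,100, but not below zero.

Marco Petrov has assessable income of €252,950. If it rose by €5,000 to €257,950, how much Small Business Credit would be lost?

At €252,950 — 24% of the €24,850 excess over €228,100 is €5,964; credit = €8,125 − €5,964 = €2,161.
At €257,950 — 24% of the €29,850 excess over €228,100 is €7,164; credit = €8,125 − €7,164 = €961.
Lost: €2,161 − €961 = €1,200.

€1,200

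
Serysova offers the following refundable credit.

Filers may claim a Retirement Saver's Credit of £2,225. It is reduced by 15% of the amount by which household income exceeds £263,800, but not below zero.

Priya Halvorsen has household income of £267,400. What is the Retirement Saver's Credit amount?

£1,685

Retirement Saver's Credit: 15% of the £3,600 excess over £263,800 is £540; credit = £2,225 − £540 = £1,685.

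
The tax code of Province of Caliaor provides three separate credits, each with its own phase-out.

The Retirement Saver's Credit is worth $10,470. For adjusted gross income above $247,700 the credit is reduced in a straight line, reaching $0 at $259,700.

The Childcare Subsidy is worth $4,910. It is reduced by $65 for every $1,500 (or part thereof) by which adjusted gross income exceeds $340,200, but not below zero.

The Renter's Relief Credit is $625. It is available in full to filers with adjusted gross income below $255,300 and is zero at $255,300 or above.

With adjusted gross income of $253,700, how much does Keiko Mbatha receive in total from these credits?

Retirement Saver's Credit: $253,700 is $6,000 into a $12,000 phase-out range, leaving 6,000/12,000 of the credit: $10,470 × 6,000/12,000 = $5,235.
Childcare Subsidy: $253,700 is at or below the $340,200 threshold, so the full $4,910 applies.
Renter's Relief Credit: $253,700 is below the $255,300 cutoff, so the full $625 applies.
Total: $5,235 + $4,910 + $625 = $10,770.

$10,770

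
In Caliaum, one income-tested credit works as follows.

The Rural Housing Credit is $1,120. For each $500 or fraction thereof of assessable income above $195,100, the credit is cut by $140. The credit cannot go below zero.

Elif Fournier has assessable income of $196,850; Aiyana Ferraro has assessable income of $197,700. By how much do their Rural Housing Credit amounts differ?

Elif ($196,850): Rural Housing Credit: income exceeds $195,100 by $1,750, which is 4 full-or-partial $500 increments; reduction = 4 × $140 = $560, leaving $560.
Aiyana ($197,700): Rural Housing Credit: income exceeds $195,100 by $2,600, which is 6 full-or-partial $500 increments; reduction = 6 × $140 = $840, leaving $280.
Difference: |$560 − $280| = $280.

$280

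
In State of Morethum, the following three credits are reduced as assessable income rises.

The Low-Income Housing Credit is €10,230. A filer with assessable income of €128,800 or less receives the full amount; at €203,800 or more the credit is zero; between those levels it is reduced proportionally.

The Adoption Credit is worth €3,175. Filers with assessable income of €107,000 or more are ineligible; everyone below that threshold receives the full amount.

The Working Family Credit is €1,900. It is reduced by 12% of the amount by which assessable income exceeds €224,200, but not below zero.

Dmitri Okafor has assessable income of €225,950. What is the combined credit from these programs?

Low-Income Housing Credit: €225,950 is at or above €203,800, so the credit is €0.
Adoption Credit: €225,950 meets or exceeds the €107,000 cutoff, so the credit is €0.
Working Family Credit: 12% of the €1,750 excess over €224,200 is €210; credit = €1,900 − €210 = €1,690.
Total: €0 + €0 + €1,690 = €1,690.

€1,690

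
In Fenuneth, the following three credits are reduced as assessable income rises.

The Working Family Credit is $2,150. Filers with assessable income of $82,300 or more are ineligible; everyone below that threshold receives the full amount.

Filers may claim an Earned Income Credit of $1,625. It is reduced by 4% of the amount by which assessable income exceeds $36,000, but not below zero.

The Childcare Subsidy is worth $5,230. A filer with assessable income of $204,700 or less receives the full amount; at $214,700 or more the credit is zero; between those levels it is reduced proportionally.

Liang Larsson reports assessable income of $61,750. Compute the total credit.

$7,975

Working Family Credit: $61,750 is below the $82,300 cutoff, so the full $2,150 applies.
Earned Income Credit: 4% of the $25,750 excess over $36,000 is $1,030; credit = $1,625 − $1,030 = $595.
Childcare Subsidy: $61,750 is at or below the $204,700 threshold, so the full $5,230 applies.
Total: $2,150 + $595 + $5,230 = $7,975.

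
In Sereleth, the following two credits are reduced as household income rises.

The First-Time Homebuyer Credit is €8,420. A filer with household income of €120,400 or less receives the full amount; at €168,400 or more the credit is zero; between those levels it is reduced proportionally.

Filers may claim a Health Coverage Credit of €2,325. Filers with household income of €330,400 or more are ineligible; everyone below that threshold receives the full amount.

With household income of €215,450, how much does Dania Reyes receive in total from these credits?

€2,325

First-Time Homebuyer Credit: €215,450 is at or above €168,400, so the credit is €0.
Health Coverage Credit: €215,450 is below the €330,400 cutoff, so the full €2,325 applies.
Total: €0 + €2,325 = €2,325.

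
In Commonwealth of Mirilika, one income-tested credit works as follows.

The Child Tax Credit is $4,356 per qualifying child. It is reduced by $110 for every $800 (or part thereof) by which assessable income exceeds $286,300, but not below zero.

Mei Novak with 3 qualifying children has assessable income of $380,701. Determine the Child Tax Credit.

$0

Child Tax Credit: base = 3 × $4,356 = $13,068. income exceeds $286,300 by $94,401 → 119 increments × $110 = $13,090 ≥ base, so the credit is $0.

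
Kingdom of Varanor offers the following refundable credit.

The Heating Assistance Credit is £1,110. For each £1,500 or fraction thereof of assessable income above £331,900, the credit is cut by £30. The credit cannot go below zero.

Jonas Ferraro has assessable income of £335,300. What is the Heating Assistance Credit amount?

£1,020

Heating Assistance Credit: income exceeds £331,900 by £3,400, which is 3 full-or-partial £1,500 increments; reduction = 3 × £30 = £90, leaving £1,020.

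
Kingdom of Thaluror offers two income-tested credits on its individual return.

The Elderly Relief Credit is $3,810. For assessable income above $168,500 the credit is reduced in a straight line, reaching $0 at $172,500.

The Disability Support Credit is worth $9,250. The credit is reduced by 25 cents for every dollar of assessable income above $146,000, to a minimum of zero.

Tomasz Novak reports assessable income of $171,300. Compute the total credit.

$4,068

Elderly Relief Credit: $171,300 is $2,800 into a $4,000 phase-out range, leaving 1,200/4,000 of the credit: $3,810 × 1,200/4,000 = $1,143.
Disability Support Credit: 25% of the $25,300 excess over $146,000 is $6,325; credit = $9,250 − $6,325 = $2,925.
Total: $1,143 + $2,925 = $4,068.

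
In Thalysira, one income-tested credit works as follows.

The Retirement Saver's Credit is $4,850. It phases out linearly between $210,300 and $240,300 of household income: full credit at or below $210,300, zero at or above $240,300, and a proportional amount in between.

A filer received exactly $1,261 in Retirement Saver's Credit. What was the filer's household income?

$1,261 is 1,261/4,850 of the full $4,850, so 3,589/4,850 of the $30,000 range has been used: income = $210,300 + $30,000 × 3,589/4,850 = $232,500.

$232,500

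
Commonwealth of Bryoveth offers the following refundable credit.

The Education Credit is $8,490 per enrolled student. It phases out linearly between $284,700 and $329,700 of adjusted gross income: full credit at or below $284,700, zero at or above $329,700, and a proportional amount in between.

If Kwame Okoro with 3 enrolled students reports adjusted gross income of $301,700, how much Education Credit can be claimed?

$15,848

Education Credit: base = 3 × $8,490 = $25,470. $301,700 is $17,000 into a $45,000 phase-out range, leaving 28,000/45,000 of the credit: $25,470 × 28,000/45,000 = $15,848.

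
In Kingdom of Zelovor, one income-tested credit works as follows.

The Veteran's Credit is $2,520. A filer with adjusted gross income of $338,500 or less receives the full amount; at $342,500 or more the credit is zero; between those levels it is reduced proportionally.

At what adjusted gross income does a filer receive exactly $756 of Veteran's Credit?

$756 is 756/2,520 of the full $2,520, so 1,764/2,520 of the $4,000 range has been used: income = $338,500 + $4,000 × 1,764/2,520 = $341,300.

$341,300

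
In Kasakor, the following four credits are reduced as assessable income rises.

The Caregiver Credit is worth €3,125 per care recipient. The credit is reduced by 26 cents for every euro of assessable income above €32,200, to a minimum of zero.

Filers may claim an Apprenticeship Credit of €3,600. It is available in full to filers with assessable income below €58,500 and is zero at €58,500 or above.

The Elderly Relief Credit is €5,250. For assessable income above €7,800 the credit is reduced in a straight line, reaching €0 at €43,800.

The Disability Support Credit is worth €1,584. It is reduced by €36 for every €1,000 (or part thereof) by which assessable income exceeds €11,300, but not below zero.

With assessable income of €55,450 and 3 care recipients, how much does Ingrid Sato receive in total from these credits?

€6,930

Caregiver Credit: base = 3 × €3,125 = €9,375. 26% of the €23,250 excess over €32,200 is €6,045; credit = €9,375 − €6,045 = €3,330.
Apprenticeship Credit: €55,450 is below the €58,500 cutoff, so the full €3,600 applies.
Elderly Relief Credit: €55,450 is at or above €43,800, so the credit is €0.
Disability Support Credit: income exceeds €11,300 by €44,150 → 45 increments × €36 = €1,620 ≥ base, so the credit is €0.
Total: €3,330 + €3,600 + €0 + €0 = €6,930.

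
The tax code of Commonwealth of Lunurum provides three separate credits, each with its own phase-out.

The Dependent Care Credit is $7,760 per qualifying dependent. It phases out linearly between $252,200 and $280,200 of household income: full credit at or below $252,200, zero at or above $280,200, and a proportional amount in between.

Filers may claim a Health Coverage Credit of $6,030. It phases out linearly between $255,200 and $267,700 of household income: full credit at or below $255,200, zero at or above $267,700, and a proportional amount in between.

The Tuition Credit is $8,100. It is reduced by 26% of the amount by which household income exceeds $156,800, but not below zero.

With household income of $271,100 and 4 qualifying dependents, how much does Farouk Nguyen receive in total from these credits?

$10,088

Dependent Care Credit: base = 4 × $7,760 = $31,040. $271,100 is $18,900 into a $28,000 phase-out range, leaving 9,100/28,000 of the credit: $31,040 × 9,100/28,000 = $10,088.
Health Coverage Credit: $271,100 is at or above $267,700, so the credit is $0.
Tuition Credit: 26% of the $114,300 excess over $156,800 is $29,718 ≥ base, so the credit is $0.
Total: $10,088 + $0 + $0 = $10,088.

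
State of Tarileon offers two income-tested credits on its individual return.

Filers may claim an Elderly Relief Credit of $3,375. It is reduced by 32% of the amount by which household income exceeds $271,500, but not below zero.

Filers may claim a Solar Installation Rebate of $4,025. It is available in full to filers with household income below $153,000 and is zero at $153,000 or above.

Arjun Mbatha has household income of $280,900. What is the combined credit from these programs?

$367

Elderly Relief Credit: 32% of the $9,400 excess over $271,500 is $3,008; credit = $3,375 − $3,008 = $367.
Solar Installation Rebate: $280,900 meets or exceeds the $153,000 cutoff, so the credit is $0.
Total: $367 + $0 = $367.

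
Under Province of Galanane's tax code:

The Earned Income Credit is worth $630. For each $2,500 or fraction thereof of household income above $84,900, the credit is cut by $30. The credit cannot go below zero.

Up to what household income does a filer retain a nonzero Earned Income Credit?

$134,900

After 20 increments the reduction is 20 × $30 = $600, leaving $30; one more increment wipes it out. Increment 20 ends at excess 20 × $2,500 = $50,000, so the highest qualifying income is $84,900 + $50,000 = $134,900.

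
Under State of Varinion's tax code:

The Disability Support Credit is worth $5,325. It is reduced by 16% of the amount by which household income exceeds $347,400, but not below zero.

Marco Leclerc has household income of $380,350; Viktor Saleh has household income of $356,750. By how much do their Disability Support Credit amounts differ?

Marco ($380,350): Disability Support Credit: 16% of the $32,950 excess over $347,400 is $5,272; credit = $5,325 − $5,272 = $53.
Viktor ($356,750): Disability Support Credit: 16% of the $9,350 excess over $347,400 is $1,496; credit = $5,325 − $1,496 = $3,829.
Difference: |$53 − $3,829| = $3,776.

$3,776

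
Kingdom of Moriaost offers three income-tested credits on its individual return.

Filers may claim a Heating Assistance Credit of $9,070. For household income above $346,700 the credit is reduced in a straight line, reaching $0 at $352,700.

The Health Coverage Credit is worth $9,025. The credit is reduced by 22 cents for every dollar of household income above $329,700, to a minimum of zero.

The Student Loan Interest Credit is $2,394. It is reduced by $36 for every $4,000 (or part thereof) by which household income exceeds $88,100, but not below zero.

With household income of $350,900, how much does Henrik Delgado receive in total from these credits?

$7,100

Heating Assistance Credit: $350,900 is $4,200 into a $6,000 phase-out range, leaving 1,800/6,000 of the credit: $9,070 × 1,800/6,000 = $2,721.
Health Coverage Credit: 22% of the $21,200 excess over $329,700 is $4,664; credit = $9,025 − $4,664 = $4,361.
Student Loan Interest Credit: income exceeds $88,100 by $262,800, which is 66 full-or-partial $4,000 increments; reduction = 66 × $36 = $2,376, leaving $18.
Total: $2,721 + $4,361 + $18 = $7,100.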